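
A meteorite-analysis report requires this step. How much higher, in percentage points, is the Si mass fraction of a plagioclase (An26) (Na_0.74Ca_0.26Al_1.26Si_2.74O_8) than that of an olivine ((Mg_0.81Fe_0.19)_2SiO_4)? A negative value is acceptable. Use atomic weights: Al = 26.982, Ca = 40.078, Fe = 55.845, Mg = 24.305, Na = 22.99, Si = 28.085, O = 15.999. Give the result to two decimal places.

10.49 percentage points

Si in Na_0.74Ca_0.26Al_1.26Si_2.74O_8: molar mass 266.375 g/mol; 2.74×28.085 = 76.953 g → 28.89 wt%.
Si in (Mg_0.81Fe_0.19)_2SiO_4: molar mass 152.676 g/mol; 1×28.085 = 28.085 g → 18.40 wt%.
Difference = 28.89 − 18.40 = 10.49 percentage points.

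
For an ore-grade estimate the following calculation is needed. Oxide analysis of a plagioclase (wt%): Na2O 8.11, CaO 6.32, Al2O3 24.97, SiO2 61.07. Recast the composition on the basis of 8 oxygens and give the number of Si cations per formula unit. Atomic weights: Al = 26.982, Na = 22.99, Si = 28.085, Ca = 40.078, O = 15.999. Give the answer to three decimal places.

2.700 Si apfu

Na2O (M=61.979): mol = 0.13085; Na = 0.26170, O = 0.13085.
CaO (M=56.077): mol = 0.11270; Ca = 0.11270, O = 0.11270.
Al2O3 (M=101.961): mol = 0.24490; Al = 0.48980, O = 0.73470.
SiO2 (M=60.083): mol = 1.01643; Si = 1.01643, O = 2.03286.
ΣO = 3.01111; factor = 8/ΣO = 2.65683.
Si apfu = 1.01643 × 2.65683 = 2.700.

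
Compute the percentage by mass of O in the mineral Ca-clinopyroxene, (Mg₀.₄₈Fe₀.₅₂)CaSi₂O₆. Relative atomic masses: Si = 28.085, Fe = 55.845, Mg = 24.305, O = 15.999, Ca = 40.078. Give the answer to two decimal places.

41.21 mass %

Formula mass = 0.48*24.305 + 0.52*55.845 + 1*40.078 + 2*28.085 + 6*15.999 = 232.948 g/mol, of which 95.994 g is O.
So O makes up 95.994/232.948 = 0.4121 of the mass, i.e. 41.21%.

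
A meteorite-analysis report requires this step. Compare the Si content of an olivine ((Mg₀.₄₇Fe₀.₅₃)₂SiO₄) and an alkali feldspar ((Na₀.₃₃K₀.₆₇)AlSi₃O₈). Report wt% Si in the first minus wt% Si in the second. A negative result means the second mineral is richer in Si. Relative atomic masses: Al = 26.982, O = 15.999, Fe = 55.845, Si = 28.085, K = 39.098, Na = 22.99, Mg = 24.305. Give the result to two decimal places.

M((Mg₀.₄₇Fe₀.₅₃)₂SiO₄) = 174.123 g/mol, so wt% Si = 28.085/174.123 × 100 = 16.13%.
M((Na₀.₃₃K₀.₆₇)AlSi₃O₈) = 273.011 g/mol, so wt% Si = 84.255/273.011 × 100 = 30.86%.
16.13 − 30.86 = -14.73 pp.

-14.73 percentage points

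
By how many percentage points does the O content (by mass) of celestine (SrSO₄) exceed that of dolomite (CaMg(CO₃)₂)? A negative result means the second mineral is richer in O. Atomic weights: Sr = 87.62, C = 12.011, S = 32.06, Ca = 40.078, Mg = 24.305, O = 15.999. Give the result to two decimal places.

-17.22 percentage points

O in SrSO₄: molar mass 183.676 g/mol; 4×15.999 = 63.996 g → 34.84 wt%.
O in CaMg(CO₃)₂: molar mass 184.399 g/mol; 6×15.999 = 95.994 g → 52.06 wt%.
Difference = 34.84 − 52.06 = -17.22 percentage points.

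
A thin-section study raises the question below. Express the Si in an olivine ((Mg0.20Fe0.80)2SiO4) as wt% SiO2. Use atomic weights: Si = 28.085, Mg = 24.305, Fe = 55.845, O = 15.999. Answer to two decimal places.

31.43 wt%

M((Mg0.20Fe0.80)2SiO4) = 191.155 g/mol; M(SiO2) = 60.083 g/mol.
Moles SiO2 per formula unit = 1 Si ÷ 1 = 1.0000.
SiO2 fraction = (1.0000 × 60.083) / 191.155 = 60.083/191.155 = 0.3143.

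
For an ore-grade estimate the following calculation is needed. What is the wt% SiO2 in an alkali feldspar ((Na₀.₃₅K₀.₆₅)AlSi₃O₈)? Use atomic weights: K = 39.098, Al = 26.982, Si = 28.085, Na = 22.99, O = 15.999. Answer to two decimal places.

66.10 wt%

Molar mass of (Na₀.₃₅K₀.₆₅)AlSi₃O₈ = 0.35·22.99 + 0.65·39.098 + 1·26.982 + 3·28.085 + 8·15.999 = 272.689 g/mol.
Each formula unit contains 3 Si, equivalent to 3/1 = 3.0000 mol SiO2.
M(SiO2) = 1×28.085 + 2×15.999 = 60.083 g/mol.
Mass of SiO2 per formula unit = 3.0000 × 60.083 = 180.249 g.
SiO2 wt% = 180.249 / 272.689 × 100 = 66.10%.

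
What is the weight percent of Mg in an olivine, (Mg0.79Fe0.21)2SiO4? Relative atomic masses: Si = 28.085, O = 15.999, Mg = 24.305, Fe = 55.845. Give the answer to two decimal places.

Formula mass = 1.58×24.305 + 0.42×55.845 + 1×28.085 + 4×15.999 = 153.938 g/mol, of which 38.402 g is Mg.
So Mg makes up 38.402/153.938 = 0.2495 of the mass, i.e. 24.95%.

24.95 weight percent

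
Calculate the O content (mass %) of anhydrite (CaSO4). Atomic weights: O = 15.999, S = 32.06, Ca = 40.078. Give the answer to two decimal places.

47.01 mass %

M(CaSO4) = 136.134 g/mol.
O contributes 4 × 15.999 = 63.996 g per mole.
63.996/136.134 = 0.4701 → 47.01%.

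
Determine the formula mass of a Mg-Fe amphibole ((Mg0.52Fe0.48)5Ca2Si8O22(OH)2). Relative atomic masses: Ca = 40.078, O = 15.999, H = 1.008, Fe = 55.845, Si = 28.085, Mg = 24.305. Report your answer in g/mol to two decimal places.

888.05 g/mol

M = 2.60(24.305) + 2.40(55.845) + 2(40.078) + 8(28.085) + 24(15.999) + 2(1.008)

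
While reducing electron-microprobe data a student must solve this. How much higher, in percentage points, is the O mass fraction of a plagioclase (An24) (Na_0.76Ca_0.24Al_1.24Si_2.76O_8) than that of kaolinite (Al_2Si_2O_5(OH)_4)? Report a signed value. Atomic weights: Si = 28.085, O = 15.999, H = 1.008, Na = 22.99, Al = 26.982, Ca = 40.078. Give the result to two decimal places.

-7.67 percentage points

M(Na_0.76Ca_0.24Al_1.24Si_2.76O_8) = 266.055 g/mol, so wt% O = 127.992/266.055 × 100 = 48.11%.
M(Al_2Si_2O_5(OH)_4) = 258.157 g/mol, so wt% O = 143.991/258.157 × 100 = 55.78%.
48.11 − 55.78 = -7.67 pp.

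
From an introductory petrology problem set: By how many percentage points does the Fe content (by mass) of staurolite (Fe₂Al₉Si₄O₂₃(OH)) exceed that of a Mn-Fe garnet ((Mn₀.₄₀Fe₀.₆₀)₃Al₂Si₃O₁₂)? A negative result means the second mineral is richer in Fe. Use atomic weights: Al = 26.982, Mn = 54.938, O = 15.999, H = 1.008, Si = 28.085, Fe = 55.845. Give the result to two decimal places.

-7.13 percentage points

Fe in Fe₂Al₉Si₄O₂₃(OH): molar mass 851.852 g/mol; 2×55.845 = 111.690 g → 13.11 wt%.
Fe in (Mn₀.₄₀Fe₀.₆₀)₃Al₂Si₃O₁₂: molar mass 496.654 g/mol; 1.80×55.845 = 100.521 g → 20.24 wt%.
Difference = 13.11 − 20.24 = -7.13 percentage points.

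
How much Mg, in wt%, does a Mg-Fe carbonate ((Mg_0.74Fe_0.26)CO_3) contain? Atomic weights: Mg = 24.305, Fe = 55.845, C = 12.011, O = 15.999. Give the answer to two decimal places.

19.44 wt%

Formula mass = 0.74·24.305 + 0.26·55.845 + 1·12.011 + 3·15.999 = 92.513 g/mol, of which 17.986 g is Mg.
So Mg makes up 17.986/92.513 = 0.1944 of the mass, i.e. 19.44%.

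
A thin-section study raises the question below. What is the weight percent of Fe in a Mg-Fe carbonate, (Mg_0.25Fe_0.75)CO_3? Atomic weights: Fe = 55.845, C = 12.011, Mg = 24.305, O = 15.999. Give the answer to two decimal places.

Molar mass of (Mg_0.25Fe_0.75)CO_3: 0.25×24.305 + 0.75×55.845 + 1×12.011 + 3×15.999 = 107.968 g/mol.
Mass of Fe per formula unit: 0.75 × 55.845 = 41.884 g.
Weight fraction Fe = 41.884 / 107.968 = 0.3879.

38.79 weight percent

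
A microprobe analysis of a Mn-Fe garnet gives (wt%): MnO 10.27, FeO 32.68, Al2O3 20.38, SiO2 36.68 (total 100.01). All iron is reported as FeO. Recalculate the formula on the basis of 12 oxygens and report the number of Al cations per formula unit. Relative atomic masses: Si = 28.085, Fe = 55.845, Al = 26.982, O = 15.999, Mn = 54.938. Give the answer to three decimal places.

MnO (M=70.937): mol = 0.14478; Mn = 0.14478, O = 0.14478.
FeO (M=71.844): mol = 0.45487; Fe = 0.45487, O = 0.45487.
Al2O3 (M=101.961): mol = 0.19988; Al = 0.39976, O = 0.59964.
SiO2 (M=60.083): mol = 0.61049; Si = 0.61049, O = 1.22098.
ΣO = 2.42027; factor = 12/ΣO = 4.95812.
Al apfu = 0.39976 × 4.95812 = 1.982.

1.982 Al apfu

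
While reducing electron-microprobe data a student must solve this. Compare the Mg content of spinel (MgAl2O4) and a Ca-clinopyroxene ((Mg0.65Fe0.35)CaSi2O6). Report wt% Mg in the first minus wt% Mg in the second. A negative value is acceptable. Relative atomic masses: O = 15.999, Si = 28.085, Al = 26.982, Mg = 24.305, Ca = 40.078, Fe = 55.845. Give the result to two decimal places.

10.14 percentage points

M(MgAl2O4) = 142.265 g/mol, so wt% Mg = 24.305/142.265 × 100 = 17.08%.
M((Mg0.65Fe0.35)CaSi2O6) = 227.586 g/mol, so wt% Mg = 15.798/227.586 × 100 = 6.94%.
17.08 − 6.94 = 10.14 pp.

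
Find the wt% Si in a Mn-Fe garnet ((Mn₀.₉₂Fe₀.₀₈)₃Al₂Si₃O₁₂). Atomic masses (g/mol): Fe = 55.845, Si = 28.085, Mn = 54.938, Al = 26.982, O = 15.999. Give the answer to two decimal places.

Formula mass = 2.76·54.938 + 0.24·55.845 + 2·26.982 + 3·28.085 + 12·15.999 = 495.239 g/mol, of which 84.255 g is Si.
So Si makes up 84.255/495.239 = 0.1701 of the mass, i.e. 17.01%.

17.01 wt%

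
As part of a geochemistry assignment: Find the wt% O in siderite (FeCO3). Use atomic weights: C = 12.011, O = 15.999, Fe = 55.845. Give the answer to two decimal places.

M(FeCO3) = 115.853 g/mol.
O contributes 3 × 15.999 = 47.997 g per mole.
47.997/115.853 = 0.4143 → 41.43%.

41.43 mass %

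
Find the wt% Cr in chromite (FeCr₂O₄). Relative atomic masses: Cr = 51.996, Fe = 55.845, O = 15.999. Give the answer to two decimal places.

M(FeCr₂O₄) = 223.833 g/mol.
Cr contributes 2 × 51.996 = 103.992 g per mole.
103.992/223.833 = 0.4646 → 46.46%.

46.46 mass %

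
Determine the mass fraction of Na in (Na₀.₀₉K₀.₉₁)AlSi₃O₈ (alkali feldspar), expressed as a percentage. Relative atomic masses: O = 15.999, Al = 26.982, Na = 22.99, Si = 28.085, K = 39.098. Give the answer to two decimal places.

0.75 mass %

Formula mass = 0.09*22.99 + 0.91*39.098 + 1*26.982 + 3*28.085 + 8*15.999 = 276.877 g/mol, of which 2.069 g is Na.
So Na makes up 2.069/276.877 = 0.0075 of the mass, i.e. 0.75%.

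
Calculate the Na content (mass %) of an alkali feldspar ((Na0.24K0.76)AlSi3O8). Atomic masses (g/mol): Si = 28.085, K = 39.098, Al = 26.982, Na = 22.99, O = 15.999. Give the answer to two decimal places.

Molar mass of (Na0.24K0.76)AlSi3O8: 0.24×22.99 + 0.76×39.098 + 1×26.982 + 3×28.085 + 8×15.999 = 274.461 g/mol.
Mass of Na per formula unit: 0.24 × 22.99 = 5.518 g.
Weight fraction Na = 5.518 / 274.461 = 0.0201.

2.01 mass %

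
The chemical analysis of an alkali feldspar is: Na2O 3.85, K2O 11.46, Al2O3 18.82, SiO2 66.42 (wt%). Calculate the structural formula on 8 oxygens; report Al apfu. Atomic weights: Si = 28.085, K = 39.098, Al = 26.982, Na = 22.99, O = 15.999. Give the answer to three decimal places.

1.002 Al apfu

3.85 wt% Na2O ÷ 61.979 g/mol = 0.06212 mol, giving 0.12424 Na and 0.06212 O.
11.46 wt% K2O ÷ 94.195 g/mol = 0.12166 mol, giving 0.24332 K and 0.12166 O.
18.82 wt% Al2O3 ÷ 101.961 g/mol = 0.18458 mol, giving 0.36916 Al and 0.55374 O.
66.42 wt% SiO2 ÷ 60.083 g/mol = 1.10547 mol, giving 1.10547 Si and 2.21094 O.
Oxygen sums to 2.94846; scaling by 8/2.94846 = 2.71328 puts the formula on 8 O.
Al: 0.36916 × 2.71328 = 1.002 atoms per formula unit.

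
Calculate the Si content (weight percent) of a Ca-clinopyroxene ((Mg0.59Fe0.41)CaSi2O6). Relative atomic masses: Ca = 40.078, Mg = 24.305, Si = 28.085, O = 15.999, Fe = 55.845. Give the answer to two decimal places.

Formula mass = 0.59×24.305 + 0.41×55.845 + 1×40.078 + 2×28.085 + 6×15.999 = 229.478 g/mol, of which 56.170 g is Si.
So Si makes up 56.170/229.478 = 0.2448 of the mass, i.e. 24.48%.

24.48 weight percent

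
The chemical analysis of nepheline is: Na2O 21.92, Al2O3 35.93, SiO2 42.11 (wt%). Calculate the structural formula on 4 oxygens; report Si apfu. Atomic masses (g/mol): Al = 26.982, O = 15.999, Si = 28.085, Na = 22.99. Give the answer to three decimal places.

0.997 Si apfu

Na2O: 21.92/61.979 = 0.35367 mol → 0.70734 mol Na, 0.35367 mol O.
Al2O3: 35.93/101.961 = 0.35239 mol → 0.70478 mol Al, 1.05717 mol O.
SiO2: 42.11/60.083 = 0.70086 mol → 0.70086 mol Si, 1.40172 mol O.
Total oxygen = 2.81256 mol. Normalization factor = 4/2.81256 = 1.42219.
Si per 4 O = 0.70086 × 1.42219 = 0.997.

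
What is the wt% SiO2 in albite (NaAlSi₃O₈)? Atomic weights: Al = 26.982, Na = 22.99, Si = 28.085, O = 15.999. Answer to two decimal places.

68.74 wt%

Formula mass = 262.219 g/mol.
3 Si → 3.0000 mol SiO2 per formula unit; M(SiO2) = 60.083, so SiO2 mass = 180.249 g.
180.249/262.219 × 100 = 68.74 wt%.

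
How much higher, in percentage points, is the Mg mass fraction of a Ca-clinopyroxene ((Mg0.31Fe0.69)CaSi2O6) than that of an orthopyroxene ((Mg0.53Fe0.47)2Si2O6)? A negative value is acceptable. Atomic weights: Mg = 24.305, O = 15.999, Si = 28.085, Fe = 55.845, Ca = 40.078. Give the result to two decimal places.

-8.02 percentage points

Mg in (Mg0.31Fe0.69)CaSi2O6: molar mass 238.310 g/mol; 0.31×24.305 = 7.535 g → 3.16 wt%.
Mg in (Mg0.53Fe0.47)2Si2O6: molar mass 230.422 g/mol; 1.06×24.305 = 25.763 g → 11.18 wt%.
Difference = 3.16 − 11.18 = -8.02 percentage points.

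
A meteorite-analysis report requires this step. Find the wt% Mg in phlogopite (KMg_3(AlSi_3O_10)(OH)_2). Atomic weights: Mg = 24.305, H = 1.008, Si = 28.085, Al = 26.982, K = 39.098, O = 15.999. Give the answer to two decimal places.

17.47 mass %

M(KMg_3(AlSi_3O_10)(OH)_2) = 417.254 g/mol.
Mg contributes 3 × 24.305 = 72.915 g per mole.
72.915/417.254 = 0.1747 → 17.47%.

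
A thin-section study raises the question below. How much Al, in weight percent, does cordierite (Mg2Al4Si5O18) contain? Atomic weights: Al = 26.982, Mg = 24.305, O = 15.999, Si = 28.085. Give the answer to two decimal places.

18.45 weight percent

Formula mass = 2·24.305 + 4·26.982 + 5·28.085 + 18·15.999 = 584.945 g/mol, of which 107.928 g is Al.
So Al makes up 107.928/584.945 = 0.1845 of the mass, i.e. 18.45%.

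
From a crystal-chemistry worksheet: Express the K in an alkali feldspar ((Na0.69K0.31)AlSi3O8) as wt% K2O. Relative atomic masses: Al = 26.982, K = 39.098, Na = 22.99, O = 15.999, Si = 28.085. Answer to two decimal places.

5.46 wt%

Molar mass of (Na0.69K0.31)AlSi3O8 = 0.69·22.99 + 0.31·39.098 + 1·26.982 + 3·28.085 + 8·15.999 = 267.212 g/mol.
Each formula unit contains 0.31 K, equivalent to 0.31/2 = 0.1550 mol K2O.
M(K2O) = 2×39.098 + 1×15.999 = 94.195 g/mol.
Mass of K2O per formula unit = 0.1550 × 94.195 = 14.600 g.
K2O wt% = 14.600 / 267.212 × 100 = 5.46%.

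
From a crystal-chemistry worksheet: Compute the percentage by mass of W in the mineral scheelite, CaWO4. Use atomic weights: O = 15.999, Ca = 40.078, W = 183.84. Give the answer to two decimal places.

M(CaWO4) = 287.914 g/mol.
W contributes 1 × 183.84 = 183.840 g per mole.
183.840/287.914 = 0.6385 → 63.85%.

63.85 wt%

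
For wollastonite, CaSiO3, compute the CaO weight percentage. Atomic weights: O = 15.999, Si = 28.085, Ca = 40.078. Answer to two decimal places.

M(CaSiO3) = 116.160 g/mol; M(CaO) = 56.077 g/mol.
Moles CaO per formula unit = 1 Ca ÷ 1 = 1.0000.
CaO fraction = (1.0000 × 56.077) / 116.160 = 56.077/116.160 = 0.4828.

48.28 wt%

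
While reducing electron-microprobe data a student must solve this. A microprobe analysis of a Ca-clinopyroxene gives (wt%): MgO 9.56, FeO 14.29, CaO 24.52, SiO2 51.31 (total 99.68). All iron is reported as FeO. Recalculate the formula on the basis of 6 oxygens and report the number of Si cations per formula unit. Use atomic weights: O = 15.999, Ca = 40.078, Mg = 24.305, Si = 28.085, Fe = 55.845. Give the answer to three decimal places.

1.985 Si apfu

MgO: 9.56/40.304 = 0.23720 mol → 0.23720 mol Mg, 0.23720 mol O.
FeO: 14.29/71.844 = 0.19890 mol → 0.19890 mol Fe, 0.19890 mol O.
CaO: 24.52/56.077 = 0.43726 mol → 0.43726 mol Ca, 0.43726 mol O.
SiO2: 51.31/60.083 = 0.85399 mol → 0.85399 mol Si, 1.70798 mol O.
Total oxygen = 2.58134 mol. Normalization factor = 6/2.58134 = 2.32437.
Si per 6 O = 0.85399 × 2.32437 = 1.985.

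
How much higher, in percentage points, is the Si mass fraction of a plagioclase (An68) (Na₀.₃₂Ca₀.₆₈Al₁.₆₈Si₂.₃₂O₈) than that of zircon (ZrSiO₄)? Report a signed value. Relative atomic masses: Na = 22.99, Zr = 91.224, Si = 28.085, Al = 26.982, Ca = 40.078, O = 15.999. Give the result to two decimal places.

Si in Na₀.₃₂Ca₀.₆₈Al₁.₆₈Si₂.₃₂O₈: molar mass 273.089 g/mol; 2.32×28.085 = 65.157 g → 23.86 wt%.
Si in ZrSiO₄: molar mass 183.305 g/mol; 1×28.085 = 28.085 g → 15.32 wt%.
Difference = 23.86 − 15.32 = 8.54 percentage points.

8.54 percentage points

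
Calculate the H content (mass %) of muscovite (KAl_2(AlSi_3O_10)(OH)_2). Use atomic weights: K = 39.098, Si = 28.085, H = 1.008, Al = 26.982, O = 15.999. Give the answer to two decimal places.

0.51 mass %

Molar mass of KAl_2(AlSi_3O_10)(OH)_2: 1×39.098 + 3×26.982 + 3×28.085 + 12×15.999 + 2×1.008 = 398.303 g/mol.
Mass of H per formula unit: 2 × 1.008 = 2.016 g.
Weight fraction H = 2.016 / 398.303 = 0.0051.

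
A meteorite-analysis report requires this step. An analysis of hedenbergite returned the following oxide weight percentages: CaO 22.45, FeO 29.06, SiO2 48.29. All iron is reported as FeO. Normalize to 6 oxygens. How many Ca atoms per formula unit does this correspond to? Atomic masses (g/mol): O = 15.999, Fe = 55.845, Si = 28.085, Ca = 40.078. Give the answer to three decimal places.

0.996 Ca apfu

CaO: 22.45/56.077 = 0.40034 mol → 0.40034 mol Ca, 0.40034 mol O.
FeO: 29.06/71.844 = 0.40449 mol → 0.40449 mol Fe, 0.40449 mol O.
SiO2: 48.29/60.083 = 0.80372 mol → 0.80372 mol Si, 1.60744 mol O.
Total oxygen = 2.41227 mol. Normalization factor = 6/2.41227 = 2.48728.
Ca per 6 O = 0.40034 × 2.48728 = 0.996.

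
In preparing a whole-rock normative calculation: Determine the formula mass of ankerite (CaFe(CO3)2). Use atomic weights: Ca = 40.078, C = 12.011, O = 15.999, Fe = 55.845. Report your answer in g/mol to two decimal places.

215.94 g/mol

The formula mass is the sum 1*40.078 + 1*55.845 + 2*12.011 + 6*15.999.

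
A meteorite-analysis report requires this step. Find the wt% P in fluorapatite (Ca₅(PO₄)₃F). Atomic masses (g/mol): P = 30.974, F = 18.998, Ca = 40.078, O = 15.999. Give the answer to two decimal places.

Formula mass = 5·40.078 + 3·30.974 + 12·15.999 + 1·18.998 = 504.298 g/mol, of which 92.922 g is P.
So P makes up 92.922/504.298 = 0.1843 of the mass, i.e. 18.43%.

18.43 wt%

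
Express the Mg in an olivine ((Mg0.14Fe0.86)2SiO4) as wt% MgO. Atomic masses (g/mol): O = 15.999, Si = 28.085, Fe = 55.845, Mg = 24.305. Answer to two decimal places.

Molar mass of (Mg0.14Fe0.86)2SiO4 = 0.28×24.305 + 1.72×55.845 + 1×28.085 + 4×15.999 = 194.940 g/mol.
Each formula unit contains 0.28 Mg, equivalent to 0.28/1 = 0.2800 mol MgO.
M(MgO) = 1×24.305 + 1×15.999 = 40.304 g/mol.
Mass of MgO per formula unit = 0.2800 × 40.304 = 11.285 g.
MgO wt% = 11.285 / 194.940 × 100 = 5.79%.

5.79 wt%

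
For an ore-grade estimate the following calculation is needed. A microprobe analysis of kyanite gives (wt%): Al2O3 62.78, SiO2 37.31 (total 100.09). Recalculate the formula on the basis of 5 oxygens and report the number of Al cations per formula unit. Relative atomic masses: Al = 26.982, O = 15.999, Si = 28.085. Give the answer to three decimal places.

1.993 Al apfu

Al2O3 (M=101.961): mol = 0.61573; Al = 1.23146, O = 1.84719.
SiO2 (M=60.083): mol = 0.62097; Si = 0.62097, O = 1.24194.
ΣO = 3.08913; factor = 5/ΣO = 1.61858.
Al apfu = 1.23146 × 1.61858 = 1.993.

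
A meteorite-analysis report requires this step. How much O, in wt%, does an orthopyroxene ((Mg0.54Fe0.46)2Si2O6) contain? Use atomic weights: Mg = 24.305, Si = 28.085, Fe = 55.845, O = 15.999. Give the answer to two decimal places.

41.77 wt%

Molar mass of (Mg0.54Fe0.46)2Si2O6: 1.08·24.305 + 0.92·55.845 + 2·28.085 + 6·15.999 = 229.791 g/mol.
Mass of O per formula unit: 6 × 15.999 = 95.994 g.
Weight fraction O = 95.994 / 229.791 = 0.4177.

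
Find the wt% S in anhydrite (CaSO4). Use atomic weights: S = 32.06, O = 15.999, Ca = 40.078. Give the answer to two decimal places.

23.55 mass %

M(CaSO4) = 136.134 g/mol.
S contributes 1 × 32.06 = 32.060 g per mole.
32.060/136.134 = 0.2355 → 23.55%.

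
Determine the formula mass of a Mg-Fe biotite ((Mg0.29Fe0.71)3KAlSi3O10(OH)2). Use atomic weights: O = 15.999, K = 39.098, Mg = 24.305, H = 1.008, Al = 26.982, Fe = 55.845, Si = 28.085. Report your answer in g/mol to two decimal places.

The formula mass is the sum 0.87·24.305 + 2.13·55.845 + 1·39.098 + 1·26.982 + 3·28.085 + 12·15.999 + 2·1.008.

484.43 g/mol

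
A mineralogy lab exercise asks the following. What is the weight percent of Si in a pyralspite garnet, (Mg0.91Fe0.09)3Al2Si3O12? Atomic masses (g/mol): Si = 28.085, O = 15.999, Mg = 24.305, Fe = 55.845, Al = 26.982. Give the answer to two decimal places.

20.47 wt%

M((Mg0.91Fe0.09)3Al2Si3O12) = 411.638 g/mol.
Si contributes 3 × 28.085 = 84.255 g per mole.
84.255/411.638 = 0.2047 → 20.47%.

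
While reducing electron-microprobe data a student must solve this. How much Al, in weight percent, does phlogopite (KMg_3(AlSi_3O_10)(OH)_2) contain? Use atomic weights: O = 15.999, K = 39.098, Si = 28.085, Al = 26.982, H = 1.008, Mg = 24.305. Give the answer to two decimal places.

6.47 weight percent

Formula mass = 1×39.098 + 3×24.305 + 1×26.982 + 3×28.085 + 12×15.999 + 2×1.008 = 417.254 g/mol, of which 26.982 g is Al.
So Al makes up 26.982/417.254 = 0.0647 of the mass, i.e. 6.47%.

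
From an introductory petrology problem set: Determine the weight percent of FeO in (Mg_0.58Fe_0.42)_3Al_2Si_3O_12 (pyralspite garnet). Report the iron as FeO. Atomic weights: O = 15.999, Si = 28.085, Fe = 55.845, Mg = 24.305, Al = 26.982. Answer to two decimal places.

M((Mg_0.58Fe_0.42)_3Al_2Si_3O_12) = 442.862 g/mol; M(FeO) = 71.844 g/mol.
Moles FeO per formula unit = 1.26 Fe ÷ 1 = 1.2600.
FeO fraction = (1.2600 × 71.844) / 442.862 = 90.523/442.862 = 0.2044.

20.44 wt%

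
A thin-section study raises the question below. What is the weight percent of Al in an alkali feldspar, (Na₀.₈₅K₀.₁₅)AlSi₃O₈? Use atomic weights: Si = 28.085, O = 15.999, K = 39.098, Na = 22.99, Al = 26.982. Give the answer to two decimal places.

10.20 mass %

Formula mass = 0.85·22.99 + 0.15·39.098 + 1·26.982 + 3·28.085 + 8·15.999 = 264.635 g/mol, of which 26.982 g is Al.
So Al makes up 26.982/264.635 = 0.1020 of the mass, i.e. 10.20%.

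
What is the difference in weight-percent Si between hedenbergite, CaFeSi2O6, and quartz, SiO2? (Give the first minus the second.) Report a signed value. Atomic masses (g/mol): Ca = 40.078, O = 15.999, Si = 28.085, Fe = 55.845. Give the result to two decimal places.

M(CaFeSi2O6) = 248.087 g/mol, so wt% Si = 56.170/248.087 × 100 = 22.64%.
M(SiO2) = 60.083 g/mol, so wt% Si = 28.085/60.083 × 100 = 46.74%.
22.64 − 46.74 = -24.10 pp.

-24.10 percentage points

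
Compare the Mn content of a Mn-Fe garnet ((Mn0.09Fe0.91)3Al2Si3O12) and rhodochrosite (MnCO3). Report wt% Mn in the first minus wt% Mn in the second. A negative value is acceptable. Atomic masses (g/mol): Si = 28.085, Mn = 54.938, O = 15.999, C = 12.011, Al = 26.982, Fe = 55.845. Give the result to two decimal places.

-44.81 percentage points

Mn in (Mn0.09Fe0.91)3Al2Si3O12: molar mass 497.497 g/mol; 0.27×54.938 = 14.833 g → 2.98 wt%.
Mn in MnCO3: molar mass 114.946 g/mol; 1×54.938 = 54.938 g → 47.79 wt%.
Difference = 2.98 − 47.79 = -44.81 percentage points.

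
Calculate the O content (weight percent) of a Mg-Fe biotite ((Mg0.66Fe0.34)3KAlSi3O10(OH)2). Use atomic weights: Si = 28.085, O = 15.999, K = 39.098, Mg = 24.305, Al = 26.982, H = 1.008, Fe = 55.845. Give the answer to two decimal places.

M((Mg0.66Fe0.34)3KAlSi3O10(OH)2) = 449.425 g/mol.
O contributes 12 × 15.999 = 191.988 g per mole.
191.988/449.425 = 0.4272 → 42.72%.

42.72 weight percent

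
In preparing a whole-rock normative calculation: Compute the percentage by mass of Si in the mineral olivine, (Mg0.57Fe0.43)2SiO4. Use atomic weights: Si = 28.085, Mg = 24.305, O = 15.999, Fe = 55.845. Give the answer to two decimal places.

16.74 mass %

Formula mass = 1.14×24.305 + 0.86×55.845 + 1×28.085 + 4×15.999 = 167.815 g/mol, of which 28.085 g is Si.
So Si makes up 28.085/167.815 = 0.1674 of the mass, i.e. 16.74%.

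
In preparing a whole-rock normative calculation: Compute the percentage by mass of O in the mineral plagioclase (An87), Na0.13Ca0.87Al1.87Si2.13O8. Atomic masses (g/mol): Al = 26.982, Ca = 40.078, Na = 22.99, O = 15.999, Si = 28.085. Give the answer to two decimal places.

46.35 wt%

Molar mass of Na0.13Ca0.87Al1.87Si2.13O8: 0.13·22.99 + 0.87·40.078 + 1.87·26.982 + 2.13·28.085 + 8·15.999 = 276.126 g/mol.
Mass of O per formula unit: 8 × 15.999 = 127.992 g.
Weight fraction O = 127.992 / 276.126 = 0.4635.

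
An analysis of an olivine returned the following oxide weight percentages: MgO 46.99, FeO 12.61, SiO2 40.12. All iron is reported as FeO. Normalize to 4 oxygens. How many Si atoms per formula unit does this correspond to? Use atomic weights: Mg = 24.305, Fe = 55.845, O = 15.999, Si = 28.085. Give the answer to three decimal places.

0.998 Si apfu

46.99 wt% MgO ÷ 40.304 g/mol = 1.16589 mol, giving 1.16589 Mg and 1.16589 O.
12.61 wt% FeO ÷ 71.844 g/mol = 0.17552 mol, giving 0.17552 Fe and 0.17552 O.
40.12 wt% SiO2 ÷ 60.083 g/mol = 0.66774 mol, giving 0.66774 Si and 1.33548 O.
Oxygen sums to 2.67689; scaling by 4/2.67689 = 1.49427 puts the formula on 4 O.
Si: 0.66774 × 1.49427 = 0.998 atoms per formula unit.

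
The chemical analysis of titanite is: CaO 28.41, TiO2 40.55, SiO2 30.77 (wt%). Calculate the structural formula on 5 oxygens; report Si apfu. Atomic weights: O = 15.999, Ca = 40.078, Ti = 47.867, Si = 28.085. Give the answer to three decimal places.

CaO (M=56.077): mol = 0.50662; Ca = 0.50662, O = 0.50662.
TiO2 (M=79.865): mol = 0.50773; Ti = 0.50773, O = 1.01546.
SiO2 (M=60.083): mol = 0.51212; Si = 0.51212, O = 1.02424.
ΣO = 2.54632; factor = 5/ΣO = 1.96362.
Si apfu = 0.51212 × 1.96362 = 1.006.

1.006 Si apfu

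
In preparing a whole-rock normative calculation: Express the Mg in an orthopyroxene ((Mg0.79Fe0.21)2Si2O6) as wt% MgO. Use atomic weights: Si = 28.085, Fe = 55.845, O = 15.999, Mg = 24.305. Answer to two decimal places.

29.75 wt%

Formula mass = 214.021 g/mol.
1.58 Mg → 1.5800 mol MgO per formula unit; M(MgO) = 40.304, so MgO mass = 63.680 g.
63.680/214.021 × 100 = 29.75 wt%.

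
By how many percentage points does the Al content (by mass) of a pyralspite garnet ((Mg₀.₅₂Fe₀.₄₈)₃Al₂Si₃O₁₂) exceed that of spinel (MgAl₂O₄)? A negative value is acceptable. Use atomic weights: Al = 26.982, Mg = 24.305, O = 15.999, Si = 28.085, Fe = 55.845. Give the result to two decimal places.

M((Mg₀.₅₂Fe₀.₄₈)₃Al₂Si₃O₁₂) = 448.540 g/mol, so wt% Al = 53.964/448.540 × 100 = 12.03%.
M(MgAl₂O₄) = 142.265 g/mol, so wt% Al = 53.964/142.265 × 100 = 37.93%.
12.03 − 37.93 = -25.90 pp.

-25.90 percentage points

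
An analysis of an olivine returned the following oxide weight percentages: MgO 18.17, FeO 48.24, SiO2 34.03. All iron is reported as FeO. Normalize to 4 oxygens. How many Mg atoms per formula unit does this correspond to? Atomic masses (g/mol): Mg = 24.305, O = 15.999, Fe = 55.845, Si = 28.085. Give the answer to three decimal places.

MgO (M=40.304): mol = 0.45082; Mg = 0.45082, O = 0.45082.
FeO (M=71.844): mol = 0.67145; Fe = 0.67145, O = 0.67145.
SiO2 (M=60.083): mol = 0.56638; Si = 0.56638, O = 1.13276.
ΣO = 2.25503; factor = 4/ΣO = 1.77381.
Mg apfu = 0.45082 × 1.77381 = 0.800.

0.800 Mg apfu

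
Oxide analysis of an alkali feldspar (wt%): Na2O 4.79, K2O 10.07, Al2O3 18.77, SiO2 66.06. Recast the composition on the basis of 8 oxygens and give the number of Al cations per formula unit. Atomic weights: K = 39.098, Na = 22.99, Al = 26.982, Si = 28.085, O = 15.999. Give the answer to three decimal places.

1.003 Al apfu

Na2O: 4.79/61.979 = 0.07728 mol → 0.15456 mol Na, 0.07728 mol O.
K2O: 10.07/94.195 = 0.10691 mol → 0.21382 mol K, 0.10691 mol O.
Al2O3: 18.77/101.961 = 0.18409 mol → 0.36818 mol Al, 0.55227 mol O.
SiO2: 66.06/60.083 = 1.09948 mol → 1.09948 mol Si, 2.19896 mol O.
Total oxygen = 2.93542 mol. Normalization factor = 8/2.93542 = 2.72533.
Al per 8 O = 0.36818 × 2.72533 = 1.003.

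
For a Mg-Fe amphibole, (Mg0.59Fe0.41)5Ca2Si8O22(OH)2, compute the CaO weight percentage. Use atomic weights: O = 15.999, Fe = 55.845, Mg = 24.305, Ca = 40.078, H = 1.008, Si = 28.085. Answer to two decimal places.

12.79 wt%

Molar mass of (Mg0.59Fe0.41)5Ca2Si8O22(OH)2 = 2.95×24.305 + 2.05×55.845 + 2×40.078 + 8×28.085 + 24×15.999 + 2×1.008 = 877.010 g/mol.
Each formula unit contains 2 Ca, equivalent to 2/1 = 2.0000 mol CaO.
M(CaO) = 1×40.078 + 1×15.999 = 56.077 g/mol.
Mass of CaO per formula unit = 2.0000 × 56.077 = 112.154 g.
CaO wt% = 112.154 / 877.010 × 100 = 12.79%.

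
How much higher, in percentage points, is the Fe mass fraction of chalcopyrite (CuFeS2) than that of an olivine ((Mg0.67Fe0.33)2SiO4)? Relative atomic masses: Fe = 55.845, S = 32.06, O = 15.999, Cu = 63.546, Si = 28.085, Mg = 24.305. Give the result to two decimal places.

7.61 percentage points

M(CuFeS2) = 183.511 g/mol, so wt% Fe = 55.845/183.511 × 100 = 30.43%.
M((Mg0.67Fe0.33)2SiO4) = 161.507 g/mol, so wt% Fe = 36.858/161.507 × 100 = 22.82%.
30.43 − 22.82 = 7.61 pp.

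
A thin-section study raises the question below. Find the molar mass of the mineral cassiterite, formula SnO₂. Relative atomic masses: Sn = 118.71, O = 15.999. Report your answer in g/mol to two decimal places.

150.71 g/mol

Sn: 1 × 118.71 = 118.7100
O: 2 × 15.999 = 31.9980
Summing the contributions gives the formula mass.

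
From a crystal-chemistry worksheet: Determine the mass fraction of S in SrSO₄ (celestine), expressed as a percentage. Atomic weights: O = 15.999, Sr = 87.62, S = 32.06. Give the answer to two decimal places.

Formula mass = 1*87.62 + 1*32.06 + 4*15.999 = 183.676 g/mol, of which 32.060 g is S.
So S makes up 32.060/183.676 = 0.1745 of the mass, i.e. 17.45%.

17.45 weight percent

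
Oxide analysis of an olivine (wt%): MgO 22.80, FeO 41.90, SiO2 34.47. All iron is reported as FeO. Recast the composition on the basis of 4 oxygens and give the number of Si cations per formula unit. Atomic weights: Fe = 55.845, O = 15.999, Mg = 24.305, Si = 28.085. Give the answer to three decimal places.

MgO: 22.80/40.304 = 0.56570 mol → 0.56570 mol Mg, 0.56570 mol O.
FeO: 41.90/71.844 = 0.58321 mol → 0.58321 mol Fe, 0.58321 mol O.
SiO2: 34.47/60.083 = 0.57371 mol → 0.57371 mol Si, 1.14742 mol O.
Total oxygen = 2.29633 mol. Normalization factor = 4/2.29633 = 1.74191.
Si per 4 O = 0.57371 × 1.74191 = 0.999.

0.999 Si apfu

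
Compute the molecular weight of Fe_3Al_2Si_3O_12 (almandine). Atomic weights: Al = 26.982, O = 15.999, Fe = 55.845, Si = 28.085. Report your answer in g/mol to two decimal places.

Fe: 3 × 55.845 = 167.5350
Al: 2 × 26.982 = 53.9640
Si: 3 × 28.085 = 84.2550
O: 12 × 15.999 = 191.9880
Summing the contributions gives the formula mass.

497.74 g/mol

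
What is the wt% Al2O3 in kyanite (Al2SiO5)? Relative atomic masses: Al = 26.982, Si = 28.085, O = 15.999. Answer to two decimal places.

M(Al2SiO5) = 162.044 g/mol; M(Al2O3) = 101.961 g/mol.
Moles Al2O3 per formula unit = 2 Al ÷ 2 = 1.0000.
Al2O3 fraction = (1.0000 × 101.961) / 162.044 = 101.961/162.044 = 0.6292.

62.92 wt%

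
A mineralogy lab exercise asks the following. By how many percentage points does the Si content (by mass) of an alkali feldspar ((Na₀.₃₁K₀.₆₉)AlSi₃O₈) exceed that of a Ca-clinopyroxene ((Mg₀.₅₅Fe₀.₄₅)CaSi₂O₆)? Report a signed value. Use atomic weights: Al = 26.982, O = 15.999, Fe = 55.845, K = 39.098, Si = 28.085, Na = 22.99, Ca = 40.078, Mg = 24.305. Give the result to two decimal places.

Si in (Na₀.₃₁K₀.₆₉)AlSi₃O₈: molar mass 273.334 g/mol; 3×28.085 = 84.255 g → 30.82 wt%.
Si in (Mg₀.₅₅Fe₀.₄₅)CaSi₂O₆: molar mass 230.740 g/mol; 2×28.085 = 56.170 g → 24.34 wt%.
Difference = 30.82 − 24.34 = 6.48 percentage points.

6.48 percentage points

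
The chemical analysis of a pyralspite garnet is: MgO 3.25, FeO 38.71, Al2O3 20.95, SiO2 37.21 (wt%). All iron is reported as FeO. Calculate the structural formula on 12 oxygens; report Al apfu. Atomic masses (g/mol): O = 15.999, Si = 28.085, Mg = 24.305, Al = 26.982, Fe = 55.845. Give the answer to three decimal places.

MgO (M=40.304): mol = 0.08064; Mg = 0.08064, O = 0.08064.
FeO (M=71.844): mol = 0.53881; Fe = 0.53881, O = 0.53881.
Al2O3 (M=101.961): mol = 0.20547; Al = 0.41094, O = 0.61641.
SiO2 (M=60.083): mol = 0.61931; Si = 0.61931, O = 1.23862.
ΣO = 2.47448; factor = 12/ΣO = 4.84950.
Al apfu = 0.41094 × 4.84950 = 1.993.

1.993 Al apfu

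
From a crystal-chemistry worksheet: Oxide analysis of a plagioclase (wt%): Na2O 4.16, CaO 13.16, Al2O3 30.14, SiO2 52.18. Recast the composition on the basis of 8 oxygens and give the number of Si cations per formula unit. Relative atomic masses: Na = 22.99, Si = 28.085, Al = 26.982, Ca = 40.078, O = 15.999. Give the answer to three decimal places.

Na2O: 4.16/61.979 = 0.06712 mol → 0.13424 mol Na, 0.06712 mol O.
CaO: 13.16/56.077 = 0.23468 mol → 0.23468 mol Ca, 0.23468 mol O.
Al2O3: 30.14/101.961 = 0.29560 mol → 0.59120 mol Al, 0.88680 mol O.
SiO2: 52.18/60.083 = 0.86847 mol → 0.86847 mol Si, 1.73694 mol O.
Total oxygen = 2.92554 mol. Normalization factor = 8/2.92554 = 2.73454.
Si per 8 O = 0.86847 × 2.73454 = 2.375.

2.375 Si apfu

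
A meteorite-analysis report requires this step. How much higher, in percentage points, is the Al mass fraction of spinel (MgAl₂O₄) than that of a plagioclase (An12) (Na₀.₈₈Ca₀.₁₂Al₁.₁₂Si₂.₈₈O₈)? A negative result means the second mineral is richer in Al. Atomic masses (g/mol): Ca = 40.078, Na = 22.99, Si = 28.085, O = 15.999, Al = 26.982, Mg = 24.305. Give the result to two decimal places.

Al in MgAl₂O₄: molar mass 142.265 g/mol; 2×26.982 = 53.964 g → 37.93 wt%.
Al in Na₀.₈₈Ca₀.₁₂Al₁.₁₂Si₂.₈₈O₈: molar mass 264.137 g/mol; 1.12×26.982 = 30.220 g → 11.44 wt%.
Difference = 37.93 − 11.44 = 26.49 percentage points.

26.49 percentage points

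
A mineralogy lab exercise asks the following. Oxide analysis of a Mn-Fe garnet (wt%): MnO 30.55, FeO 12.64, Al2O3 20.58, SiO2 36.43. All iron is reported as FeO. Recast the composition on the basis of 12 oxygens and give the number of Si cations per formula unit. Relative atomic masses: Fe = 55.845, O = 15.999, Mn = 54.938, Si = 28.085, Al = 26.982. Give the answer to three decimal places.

MnO: 30.55/70.937 = 0.43066 mol → 0.43066 mol Mn, 0.43066 mol O.
FeO: 12.64/71.844 = 0.17594 mol → 0.17594 mol Fe, 0.17594 mol O.
Al2O3: 20.58/101.961 = 0.20184 mol → 0.40368 mol Al, 0.60552 mol O.
SiO2: 36.43/60.083 = 0.60633 mol → 0.60633 mol Si, 1.21266 mol O.
Total oxygen = 2.42478 mol. Normalization factor = 12/2.42478 = 4.94890.
Si per 12 O = 0.60633 × 4.94890 = 3.001.

3.001 Si apfu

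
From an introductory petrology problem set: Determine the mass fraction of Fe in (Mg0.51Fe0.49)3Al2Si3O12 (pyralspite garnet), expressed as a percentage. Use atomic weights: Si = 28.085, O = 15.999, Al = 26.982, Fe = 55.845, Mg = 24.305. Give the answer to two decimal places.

18.26 mass %

M((Mg0.51Fe0.49)3Al2Si3O12) = 449.486 g/mol.
Fe contributes 1.47 × 55.845 = 82.092 g per mole.
82.092/449.486 = 0.1826 → 18.26%.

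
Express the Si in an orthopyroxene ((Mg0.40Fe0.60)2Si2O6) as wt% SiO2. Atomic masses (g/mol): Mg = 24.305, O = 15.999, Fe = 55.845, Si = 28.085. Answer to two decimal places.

Formula mass = 238.622 g/mol.
2 Si → 2.0000 mol SiO2 per formula unit; M(SiO2) = 60.083, so SiO2 mass = 120.166 g.
120.166/238.622 × 100 = 50.36 wt%.

50.36 wt%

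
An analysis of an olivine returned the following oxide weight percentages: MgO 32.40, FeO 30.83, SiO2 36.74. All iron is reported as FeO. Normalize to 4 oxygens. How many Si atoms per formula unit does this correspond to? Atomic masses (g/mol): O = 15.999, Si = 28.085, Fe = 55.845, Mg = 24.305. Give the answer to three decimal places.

MgO (M=40.304): mol = 0.80389; Mg = 0.80389, O = 0.80389.
FeO (M=71.844): mol = 0.42912; Fe = 0.42912, O = 0.42912.
SiO2 (M=60.083): mol = 0.61149; Si = 0.61149, O = 1.22298.
ΣO = 2.45599; factor = 4/ΣO = 1.62867.
Si apfu = 0.61149 × 1.62867 = 0.996.

0.996 Si apfu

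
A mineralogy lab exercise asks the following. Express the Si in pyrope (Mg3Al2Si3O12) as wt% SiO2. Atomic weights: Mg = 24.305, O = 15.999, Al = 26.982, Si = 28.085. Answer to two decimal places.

Formula mass = 403.122 g/mol.
3 Si → 3.0000 mol SiO2 per formula unit; M(SiO2) = 60.083, so SiO2 mass = 180.249 g.
180.249/403.122 × 100 = 44.71 wt%.

44.71 wt%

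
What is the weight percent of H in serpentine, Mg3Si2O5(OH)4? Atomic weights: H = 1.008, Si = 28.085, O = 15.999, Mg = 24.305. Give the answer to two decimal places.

M(Mg3Si2O5(OH)4) = 277.108 g/mol.
H contributes 4 × 1.008 = 4.032 g per mole.
4.032/277.108 = 0.0146 → 1.46%.

1.46 wt%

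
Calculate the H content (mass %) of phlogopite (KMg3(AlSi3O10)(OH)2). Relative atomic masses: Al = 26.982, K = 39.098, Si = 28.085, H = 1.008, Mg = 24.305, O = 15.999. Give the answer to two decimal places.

0.48 mass %

M(KMg3(AlSi3O10)(OH)2) = 417.254 g/mol.
H contributes 2 × 1.008 = 2.016 g per mole.
2.016/417.254 = 0.0048 → 0.48%.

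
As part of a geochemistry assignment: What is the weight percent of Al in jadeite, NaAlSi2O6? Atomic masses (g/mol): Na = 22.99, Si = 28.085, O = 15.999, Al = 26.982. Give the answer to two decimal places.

13.35 wt%

Molar mass of NaAlSi2O6: 1×22.99 + 1×26.982 + 2×28.085 + 6×15.999 = 202.136 g/mol.
Mass of Al per formula unit: 1 × 26.982 = 26.982 g.
Weight fraction Al = 26.982 / 202.136 = 0.1335.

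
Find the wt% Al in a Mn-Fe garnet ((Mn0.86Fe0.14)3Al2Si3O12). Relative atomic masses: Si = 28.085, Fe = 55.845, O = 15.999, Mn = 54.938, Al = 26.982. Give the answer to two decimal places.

10.89 weight percent

Molar mass of (Mn0.86Fe0.14)3Al2Si3O12: 2.58*54.938 + 0.42*55.845 + 2*26.982 + 3*28.085 + 12*15.999 = 495.402 g/mol.
Mass of Al per formula unit: 2 × 26.982 = 53.964 g.
Weight fraction Al = 53.964 / 495.402 = 0.1089.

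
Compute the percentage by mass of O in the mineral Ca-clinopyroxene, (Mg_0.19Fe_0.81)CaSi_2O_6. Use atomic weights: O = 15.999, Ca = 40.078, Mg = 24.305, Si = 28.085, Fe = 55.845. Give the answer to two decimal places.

39.65 mass %

Formula mass = 0.19×24.305 + 0.81×55.845 + 1×40.078 + 2×28.085 + 6×15.999 = 242.094 g/mol, of which 95.994 g is O.
So O makes up 95.994/242.094 = 0.3965 of the mass, i.e. 39.65%.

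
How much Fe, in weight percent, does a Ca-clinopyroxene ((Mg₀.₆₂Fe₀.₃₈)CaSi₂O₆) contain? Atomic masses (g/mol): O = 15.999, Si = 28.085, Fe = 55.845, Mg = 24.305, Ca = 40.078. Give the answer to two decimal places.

9.29 weight percent

Molar mass of (Mg₀.₆₂Fe₀.₃₈)CaSi₂O₆: 0.62*24.305 + 0.38*55.845 + 1*40.078 + 2*28.085 + 6*15.999 = 228.532 g/mol.
Mass of Fe per formula unit: 0.38 × 55.845 = 21.221 g.
Weight fraction Fe = 21.221 / 228.532 = 0.0929.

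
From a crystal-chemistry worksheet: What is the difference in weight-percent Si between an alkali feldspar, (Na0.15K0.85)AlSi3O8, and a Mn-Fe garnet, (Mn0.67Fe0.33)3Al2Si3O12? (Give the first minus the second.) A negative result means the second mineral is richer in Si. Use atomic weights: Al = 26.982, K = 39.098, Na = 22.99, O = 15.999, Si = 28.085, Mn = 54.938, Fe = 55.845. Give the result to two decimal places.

13.55 percentage points

First mineral: 84.255 g Si in 275.911 g formula = 30.54 wt% Si.
Second mineral: 84.255 g Si in 495.919 g formula = 16.99 wt% Si.
30.54% − 16.99% gives a difference of 13.55 percentage points.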